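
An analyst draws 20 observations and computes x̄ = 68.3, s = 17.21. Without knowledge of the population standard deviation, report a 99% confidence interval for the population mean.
(57.29, 79.31)

t-interval (σ unknown):
df = n - 1 = 19
t* = 2.861 for 99% confidence

Margin of error = t* · s/√n = 2.861 · 17.21/√20 = 11.01

CI: (57.29, 79.31)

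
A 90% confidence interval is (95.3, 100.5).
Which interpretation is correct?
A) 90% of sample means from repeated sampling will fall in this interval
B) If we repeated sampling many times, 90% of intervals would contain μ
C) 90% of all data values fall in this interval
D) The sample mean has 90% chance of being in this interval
B

A) Wrong — coverage applies to intervals containing μ, not to future x̄ values.
B) Correct — this is the frequentist long-run coverage interpretation.
C) Wrong — a CI is about the parameter μ, not individual data values.
D) Wrong — x̄ is observed and sits in the interval by construction.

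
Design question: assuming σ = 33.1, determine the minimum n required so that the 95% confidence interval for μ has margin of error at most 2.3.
n ≥ 796

For margin E ≤ 2.3:
n ≥ (z* · σ / E)²
n ≥ (1.960 · 33.1 / 2.3)²
n ≥ 795.63

Minimum n = 796 (rounding up)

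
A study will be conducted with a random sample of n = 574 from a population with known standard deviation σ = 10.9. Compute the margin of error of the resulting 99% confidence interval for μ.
Margin of error = 1.17

Margin of error = z* · σ/√n
= 2.576 · 10.9/√574
= 2.576 · 10.9/23.9583
= 1.17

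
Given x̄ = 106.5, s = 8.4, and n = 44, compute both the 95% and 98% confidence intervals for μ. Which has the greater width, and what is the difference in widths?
98% CI is wider by 1.01

df = 43
95% CI: t* = 2.017, (103.95, 109.05), width = 2 · t* · s/√n = 5.11
98% CI: t* = 2.416, (103.44, 109.56), width = 2 · t* · s/√n = 6.12

The 98% CI is wider by 6.12 - 5.11 = 1.01.
Higher confidence requires a wider interval.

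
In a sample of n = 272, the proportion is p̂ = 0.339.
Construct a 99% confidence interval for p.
(0.265, 0.413)

Proportion CI:
SE = √(p̂(1-p̂)/n) = √(0.339 · 0.661 / 272) = 0.02870

z* = 2.576
Margin = z* · SE = 2.576 · 0.02870 = 0.0739

CI: 0.339 ± 0.0739 = (0.265, 0.413)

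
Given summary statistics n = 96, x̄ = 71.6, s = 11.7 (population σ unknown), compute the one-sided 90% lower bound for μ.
μ ≥ 70.06

Lower bound (one-sided):
t* = 1.291 (one-sided for 90%)
Lower bound = x̄ - t* · s/√n = 71.6 - 1.291 · 11.7/√96 = 70.06

We are 90% confident that μ ≥ 70.06.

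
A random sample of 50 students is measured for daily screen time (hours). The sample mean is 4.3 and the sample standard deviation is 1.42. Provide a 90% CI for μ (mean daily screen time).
(3.96, 4.64)

t-interval (σ unknown):
df = n - 1 = 49
t* = 1.677 for 90% confidence

Margin of error = t* · s/√n = 1.677 · 1.42/√50 = 0.34

CI: (3.96, 4.64)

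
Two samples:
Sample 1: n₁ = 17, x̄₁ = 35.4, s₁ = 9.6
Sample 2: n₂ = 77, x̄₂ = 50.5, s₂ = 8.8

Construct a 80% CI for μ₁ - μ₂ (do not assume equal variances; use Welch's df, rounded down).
(-18.45, -11.75)

Difference: x̄₁ - x̄₂ = -15.10
SE = √(s₁²/n₁ + s₂²/n₂) = √(9.6²/17 + 8.8²/77) = 2.5351
df = 22.33 → 22 (Welch–Satterthwaite, rounded down)
t* = 1.321

CI: -15.10 ± 1.321 · 2.5351 = -15.10 ± 3.35 = (-18.45, -11.75)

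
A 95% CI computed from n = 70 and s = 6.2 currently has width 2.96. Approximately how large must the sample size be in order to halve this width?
n ≈ 280

CI width ∝ 1/√n
To reduce width by factor 2, need √n to grow by 2 → need 2² = 4 times as many samples.

Current: n = 70, width = 2.96
New: n = 280, width ≈ 1.46

Width reduced by factor of 2.96/1.46 = 2.03.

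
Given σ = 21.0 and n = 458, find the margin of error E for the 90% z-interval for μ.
Margin of error = 1.61

Margin of error = z* · σ/√n
= 1.645 · 21.0/√458
= 1.645 · 21.0/21.4009
= 1.61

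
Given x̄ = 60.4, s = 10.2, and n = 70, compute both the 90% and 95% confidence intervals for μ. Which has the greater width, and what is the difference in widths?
95% CI is wider by 0.80

df = 69
90% CI: t* = 1.667, (58.37, 62.43), width = 2 · t* · s/√n = 4.06
95% CI: t* = 1.995, (57.97, 62.83), width = 2 · t* · s/√n = 4.86

The 95% CI is wider by 4.86 - 4.06 = 0.80.
Higher confidence requires a wider interval.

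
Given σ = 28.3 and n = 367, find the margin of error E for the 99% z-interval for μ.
Margin of error = 3.81

Margin of error = z* · σ/√n
= 2.576 · 28.3/√367
= 2.576 · 28.3/19.1572
= 3.81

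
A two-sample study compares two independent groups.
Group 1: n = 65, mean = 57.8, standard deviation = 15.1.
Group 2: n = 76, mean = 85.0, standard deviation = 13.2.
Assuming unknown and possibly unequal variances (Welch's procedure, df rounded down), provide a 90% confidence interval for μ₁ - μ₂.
(-31.19, -23.21)

Difference: x̄₁ - x̄₂ = -27.20
SE = √(s₁²/n₁ + s₂²/n₂) = √(15.1²/65 + 13.2²/76) = 2.4084
df = 128.25 → 128 (Welch–Satterthwaite, rounded down)
t* = 1.657

CI: -27.20 ± 1.657 · 2.4084 = -27.20 ± 3.99 = (-31.19, -23.21)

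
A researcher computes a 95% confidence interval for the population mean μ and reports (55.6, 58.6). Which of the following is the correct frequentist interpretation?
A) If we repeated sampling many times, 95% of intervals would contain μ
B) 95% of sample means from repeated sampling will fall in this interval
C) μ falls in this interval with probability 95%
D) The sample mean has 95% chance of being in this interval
A

A) Correct — this is the frequentist long-run coverage interpretation.
B) Wrong — coverage applies to intervals containing μ, not to future x̄ values.
C) Wrong — μ is fixed; the randomness lives in the interval, not in μ.
D) Wrong — x̄ is observed and sits in the interval by construction.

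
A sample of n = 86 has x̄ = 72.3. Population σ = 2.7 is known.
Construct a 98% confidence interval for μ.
(71.62, 72.98)

z-interval (σ known):
z* = 2.326 for 98% confidence

Margin of error = z* · σ/√n = 2.326 · 2.7/√86 = 0.68

CI: (72.3 - 0.68, 72.3 + 0.68) = (71.62, 72.98)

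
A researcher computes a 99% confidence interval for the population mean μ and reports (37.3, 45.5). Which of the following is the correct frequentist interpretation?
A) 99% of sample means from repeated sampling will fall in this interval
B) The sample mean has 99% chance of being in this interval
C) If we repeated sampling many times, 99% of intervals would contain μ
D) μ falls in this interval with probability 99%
C

A) Wrong — coverage applies to intervals containing μ, not to future x̄ values.
B) Wrong — x̄ is observed and sits in the interval by construction.
C) Correct — this is the frequentist long-run coverage interpretation.
D) Wrong — μ is fixed; the randomness lives in the interval, not in μ.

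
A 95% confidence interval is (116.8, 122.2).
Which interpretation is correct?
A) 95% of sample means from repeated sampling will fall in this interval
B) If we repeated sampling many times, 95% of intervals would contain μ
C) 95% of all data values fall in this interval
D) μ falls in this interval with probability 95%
B

A) Wrong — coverage applies to intervals containing μ, not to future x̄ values.
B) Correct — this is the frequentist long-run coverage interpretation.
C) Wrong — a CI is about the parameter μ, not individual data values.
D) Wrong — μ is fixed; the randomness lives in the interval, not in μ.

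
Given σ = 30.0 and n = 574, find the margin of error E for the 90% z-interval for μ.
Margin of error = 2.06

Margin of error = z* · σ/√n
= 1.645 · 30.0/√574
= 1.645 · 30.0/23.9583
= 2.06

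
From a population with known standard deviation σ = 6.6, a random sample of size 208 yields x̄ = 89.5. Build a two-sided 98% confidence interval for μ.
(88.44, 90.56)

z-interval (σ known):
z* = 2.326 for 98% confidence

Margin of error = z* · σ/√n = 2.326 · 6.6/√208 = 1.06

CI: (89.5 - 1.06, 89.5 + 1.06) = (88.44, 90.56)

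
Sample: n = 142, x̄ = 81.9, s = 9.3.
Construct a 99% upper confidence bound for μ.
μ ≤ 83.74

Upper bound (one-sided):
t* = 2.353 (one-sided for 99%)
Upper bound = x̄ + t* · s/√n = 81.9 + 2.353 · 9.3/√142 = 83.74

We are 99% confident that μ ≤ 83.74.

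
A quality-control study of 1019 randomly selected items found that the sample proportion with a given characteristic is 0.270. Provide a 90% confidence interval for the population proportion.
(0.247, 0.293)

Proportion CI:
SE = √(p̂(1-p̂)/n) = √(0.270 · 0.730 / 1019) = 0.01391

z* = 1.645
Margin = z* · SE = 1.645 · 0.01391 = 0.0229

CI: 0.270 ± 0.0229 = (0.247, 0.293)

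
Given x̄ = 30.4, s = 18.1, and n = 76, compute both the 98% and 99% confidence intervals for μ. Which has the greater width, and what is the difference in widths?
99% CI is wider by 1.10

df = 75
98% CI: t* = 2.377, (25.46, 35.34), width = 2 · t* · s/√n = 9.87
99% CI: t* = 2.643, (24.91, 35.89), width = 2 · t* · s/√n = 10.97

The 99% CI is wider by 10.97 - 9.87 = 1.10.
Higher confidence requires a wider interval.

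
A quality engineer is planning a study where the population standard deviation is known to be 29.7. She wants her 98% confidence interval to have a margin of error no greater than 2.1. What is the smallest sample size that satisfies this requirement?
n ≥ 1083

For margin E ≤ 2.1:
n ≥ (z* · σ / E)²
n ≥ (2.326 · 29.7 / 2.1)²
n ≥ 1082.17

Minimum n = 1083 (rounding up)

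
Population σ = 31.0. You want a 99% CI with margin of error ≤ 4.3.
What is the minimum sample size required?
n ≥ 345

For margin E ≤ 4.3:
n ≥ (z* · σ / E)²
n ≥ (2.576 · 31.0 / 4.3)²
n ≥ 344.89

Minimum n = 345 (rounding up)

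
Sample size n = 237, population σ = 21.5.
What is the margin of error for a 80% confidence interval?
Margin of error = 1.79

Margin of error = z* · σ/√n
= 1.282 · 21.5/√237
= 1.282 · 21.5/15.3948
= 1.79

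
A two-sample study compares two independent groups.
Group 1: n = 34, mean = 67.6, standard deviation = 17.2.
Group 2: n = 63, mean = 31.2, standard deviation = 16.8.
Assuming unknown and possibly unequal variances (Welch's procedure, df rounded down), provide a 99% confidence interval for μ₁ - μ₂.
(26.77, 46.03)

Difference: x̄₁ - x̄₂ = 36.40
SE = √(s₁²/n₁ + s₂²/n₂) = √(17.2²/34 + 16.8²/63) = 3.6306
df = 66.37 → 66 (Welch–Satterthwaite, rounded down)
t* = 2.652

CI: 36.40 ± 2.652 · 3.6306 = 36.40 ± 9.63 = (26.77, 46.03)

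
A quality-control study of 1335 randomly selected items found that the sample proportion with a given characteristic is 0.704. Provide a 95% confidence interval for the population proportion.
(0.680, 0.728)

Proportion CI:
SE = √(p̂(1-p̂)/n) = √(0.704 · 0.296 / 1335) = 0.01249

z* = 1.960
Margin = z* · SE = 1.960 · 0.01249 = 0.0245

CI: 0.704 ± 0.0245 = (0.680, 0.728)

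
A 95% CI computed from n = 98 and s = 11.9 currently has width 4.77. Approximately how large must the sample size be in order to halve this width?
n ≈ 392

CI width ∝ 1/√n
To reduce width by factor 2, need √n to grow by 2 → need 2² = 4 times as many samples.

Current: n = 98, width = 4.77
New: n = 392, width ≈ 2.36

Width reduced by factor of 4.77/2.36 = 2.02.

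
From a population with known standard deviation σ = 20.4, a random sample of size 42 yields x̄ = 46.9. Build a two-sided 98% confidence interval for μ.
(39.58, 54.22)

z-interval (σ known):
z* = 2.326 for 98% confidence

Margin of error = z* · σ/√n = 2.326 · 20.4/√42 = 7.32

CI: (46.9 - 7.32, 46.9 + 7.32) = (39.58, 54.22)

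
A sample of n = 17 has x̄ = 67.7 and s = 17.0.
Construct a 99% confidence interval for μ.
(55.66, 79.74)

t-interval (σ unknown):
df = n - 1 = 16
t* = 2.921 for 99% confidence

Margin of error = t* · s/√n = 2.921 · 17.0/√17 = 12.04

CI: (55.66, 79.74)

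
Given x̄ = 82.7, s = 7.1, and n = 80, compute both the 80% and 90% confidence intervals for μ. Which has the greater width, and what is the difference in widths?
90% CI is wider by 0.59

df = 79
80% CI: t* = 1.292, (81.67, 83.73), width = 2 · t* · s/√n = 2.05
90% CI: t* = 1.664, (81.38, 84.02), width = 2 · t* · s/√n = 2.64

The 90% CI is wider by 2.64 - 2.05 = 0.59.
Higher confidence requires a wider interval.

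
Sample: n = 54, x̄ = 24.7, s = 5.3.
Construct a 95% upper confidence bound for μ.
μ ≤ 25.91

Upper bound (one-sided):
t* = 1.674 (one-sided for 95%)
Upper bound = x̄ + t* · s/√n = 24.7 + 1.674 · 5.3/√54 = 25.91

We are 95% confident that μ ≤ 25.91.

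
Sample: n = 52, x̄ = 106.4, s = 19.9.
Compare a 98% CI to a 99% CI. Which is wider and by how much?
99% CI is wider by 1.51

df = 51
98% CI: t* = 2.402, (99.77, 113.03), width = 2 · t* · s/√n = 13.26
99% CI: t* = 2.676, (99.02, 113.78), width = 2 · t* · s/√n = 14.77

The 99% CI is wider by 14.77 - 13.26 = 1.51.
Higher confidence requires a wider interval.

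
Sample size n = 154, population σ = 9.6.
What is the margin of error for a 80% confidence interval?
Margin of error = 0.99

Margin of error = z* · σ/√n
= 1.282 · 9.6/√154
= 1.282 · 9.6/12.4097
= 0.99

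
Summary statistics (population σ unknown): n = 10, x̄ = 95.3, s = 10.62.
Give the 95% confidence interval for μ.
(87.70, 102.90)

t-interval (σ unknown):
df = n - 1 = 9
t* = 2.262 for 95% confidence

Margin of error = t* · s/√n = 2.262 · 10.62/√10 = 7.60

CI: (87.70, 102.90)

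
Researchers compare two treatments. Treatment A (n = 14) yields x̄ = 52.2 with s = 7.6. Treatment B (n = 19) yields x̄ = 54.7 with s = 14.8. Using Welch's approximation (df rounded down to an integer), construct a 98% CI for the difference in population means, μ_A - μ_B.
(-12.26, 7.26)

Difference: x̄₁ - x̄₂ = -2.50
SE = √(s₁²/n₁ + s₂²/n₂) = √(7.6²/14 + 14.8²/19) = 3.9565
df = 28.19 → 28 (Welch–Satterthwaite, rounded down)
t* = 2.467

CI: -2.50 ± 2.467 · 3.9565 = -2.50 ± 9.76 = (-12.26, 7.26)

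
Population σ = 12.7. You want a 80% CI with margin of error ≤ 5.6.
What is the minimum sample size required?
n ≥ 9

For margin E ≤ 5.6:
n ≥ (z* · σ / E)²
n ≥ (1.282 · 12.7 / 5.6)²
n ≥ 8.45

Minimum n = 9 (rounding up)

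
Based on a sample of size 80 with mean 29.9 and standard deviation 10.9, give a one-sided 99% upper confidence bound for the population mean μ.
μ ≤ 32.79

Upper bound (one-sided):
t* = 2.374 (one-sided for 99%)
Upper bound = x̄ + t* · s/√n = 29.9 + 2.374 · 10.9/√80 = 32.79

We are 99% confident that μ ≤ 32.79.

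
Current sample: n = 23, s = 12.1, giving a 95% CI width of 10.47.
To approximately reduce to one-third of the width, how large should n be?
n ≈ 207

CI width ∝ 1/√n
To reduce width by factor 3, need √n to grow by 3 → need 3² = 9 times as many samples.

Current: n = 23, width = 10.47
New: n = 207, width ≈ 3.32

Width reduced by factor of 10.47/3.32 = 3.15.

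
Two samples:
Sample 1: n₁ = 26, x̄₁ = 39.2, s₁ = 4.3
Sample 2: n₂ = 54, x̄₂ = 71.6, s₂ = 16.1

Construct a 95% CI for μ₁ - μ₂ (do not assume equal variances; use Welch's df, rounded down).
(-37.09, -27.71)

Difference: x̄₁ - x̄₂ = -32.40
SE = √(s₁²/n₁ + s₂²/n₂) = √(4.3²/26 + 16.1²/54) = 2.3476
df = 66.76 → 66 (Welch–Satterthwaite, rounded down)
t* = 1.997

CI: -32.40 ± 1.997 · 2.3476 = -32.40 ± 4.69 = (-37.09, -27.71)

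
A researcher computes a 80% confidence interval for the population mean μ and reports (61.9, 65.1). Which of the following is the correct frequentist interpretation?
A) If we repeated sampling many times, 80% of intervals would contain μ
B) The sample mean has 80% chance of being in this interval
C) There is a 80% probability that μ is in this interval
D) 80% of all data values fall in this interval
A

A) Correct — this is the frequentist long-run coverage interpretation.
B) Wrong — x̄ is observed and sits in the interval by construction.
C) Wrong — μ is fixed; the randomness lives in the interval, not in μ.
D) Wrong — a CI is about the parameter μ, not individual data values.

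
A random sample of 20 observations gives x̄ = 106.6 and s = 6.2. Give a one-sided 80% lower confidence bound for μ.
μ ≥ 105.41

Lower bound (one-sided):
t* = 0.861 (one-sided for 80%)
Lower bound = x̄ - t* · s/√n = 106.6 - 0.861 · 6.2/√20 = 105.41

We are 80% confident that μ ≥ 105.41.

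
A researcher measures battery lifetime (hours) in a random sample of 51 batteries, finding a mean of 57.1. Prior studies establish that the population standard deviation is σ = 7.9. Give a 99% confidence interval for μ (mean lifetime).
(54.25, 59.95)

z-interval (σ known):
z* = 2.576 for 99% confidence

Margin of error = z* · σ/√n = 2.576 · 7.9/√51 = 2.85

CI: (57.1 - 2.85, 57.1 + 2.85) = (54.25, 59.95)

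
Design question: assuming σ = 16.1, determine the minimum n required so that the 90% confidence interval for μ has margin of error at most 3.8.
n ≥ 49

For margin E ≤ 3.8:
n ≥ (z* · σ / E)²
n ≥ (1.645 · 16.1 / 3.8)²
n ≥ 48.58

Minimum n = 49 (rounding up)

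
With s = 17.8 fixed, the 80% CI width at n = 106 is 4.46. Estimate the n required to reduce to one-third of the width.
n ≈ 954

CI width ∝ 1/√n
To reduce width by factor 3, need √n to grow by 3 → need 3² = 9 times as many samples.

Current: n = 106, width = 4.46
New: n = 954, width ≈ 1.48

Width reduced by factor of 4.46/1.48 = 3.01.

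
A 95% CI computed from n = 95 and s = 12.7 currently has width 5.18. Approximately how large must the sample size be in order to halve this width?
n ≈ 380

CI width ∝ 1/√n
To reduce width by factor 2, need √n to grow by 2 → need 2² = 4 times as many samples.

Current: n = 95, width = 5.18
New: n = 380, width ≈ 2.56

Width reduced by factor of 5.18/2.56 = 2.02.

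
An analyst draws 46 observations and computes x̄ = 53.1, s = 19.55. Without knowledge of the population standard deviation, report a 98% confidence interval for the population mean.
(46.15, 60.05)

t-interval (σ unknown):
df = n - 1 = 45
t* = 2.412 for 98% confidence

Margin of error = t* · s/√n = 2.412 · 19.55/√46 = 6.95

CI: (46.15, 60.05)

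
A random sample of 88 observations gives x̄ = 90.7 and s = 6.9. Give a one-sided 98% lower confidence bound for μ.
μ ≥ 89.17

Lower bound (one-sided):
t* = 2.085 (one-sided for 98%)
Lower bound = x̄ - t* · s/√n = 90.7 - 2.085 · 6.9/√88 = 89.17

We are 98% confident that μ ≥ 89.17.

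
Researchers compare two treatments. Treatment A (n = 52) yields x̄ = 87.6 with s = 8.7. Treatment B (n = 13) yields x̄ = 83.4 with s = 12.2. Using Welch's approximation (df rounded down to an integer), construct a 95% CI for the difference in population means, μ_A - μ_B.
(-3.46, 11.86)

Difference: x̄₁ - x̄₂ = 4.20
SE = √(s₁²/n₁ + s₂²/n₂) = √(8.7²/52 + 12.2²/13) = 3.5923
df = 15.19 → 15 (Welch–Satterthwaite, rounded down)
t* = 2.131

CI: 4.20 ± 2.131 · 3.5923 = 4.20 ± 7.66 = (-3.46, 11.86)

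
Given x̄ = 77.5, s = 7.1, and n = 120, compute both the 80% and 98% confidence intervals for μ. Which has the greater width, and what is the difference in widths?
98% CI is wider by 1.39

df = 119
80% CI: t* = 1.289, (76.66, 78.34), width = 2 · t* · s/√n = 1.67
98% CI: t* = 2.358, (75.97, 79.03), width = 2 · t* · s/√n = 3.06

The 98% CI is wider by 3.06 - 1.67 = 1.39.
Higher confidence requires a wider interval.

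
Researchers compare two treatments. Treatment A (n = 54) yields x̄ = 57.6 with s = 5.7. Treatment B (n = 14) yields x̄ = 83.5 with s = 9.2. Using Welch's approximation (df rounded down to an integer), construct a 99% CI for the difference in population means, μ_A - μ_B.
(-33.50, -18.30)

Difference: x̄₁ - x̄₂ = -25.90
SE = √(s₁²/n₁ + s₂²/n₂) = √(5.7²/54 + 9.2²/14) = 2.5783
df = 15.68 → 15 (Welch–Satterthwaite, rounded down)
t* = 2.947

CI: -25.90 ± 2.947 · 2.5783 = -25.90 ± 7.60 = (-33.50, -18.30)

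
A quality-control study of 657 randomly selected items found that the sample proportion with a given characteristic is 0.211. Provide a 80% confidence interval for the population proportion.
(0.191, 0.231)

Proportion CI:
SE = √(p̂(1-p̂)/n) = √(0.211 · 0.789 / 657) = 0.01592

z* = 1.282
Margin = z* · SE = 1.282 · 0.01592 = 0.0204

CI: 0.211 ± 0.0204 = (0.191, 0.231)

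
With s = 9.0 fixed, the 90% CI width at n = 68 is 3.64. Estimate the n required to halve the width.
n ≈ 272

CI width ∝ 1/√n
To reduce width by factor 2, need √n to grow by 2 → need 2² = 4 times as many samples.

Current: n = 68, width = 3.64
New: n = 272, width ≈ 1.80

Width reduced by factor of 3.64/1.80 = 2.02.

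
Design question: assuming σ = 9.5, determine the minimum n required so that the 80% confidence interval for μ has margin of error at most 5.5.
n ≥ 5

For margin E ≤ 5.5:
n ≥ (z* · σ / E)²
n ≥ (1.282 · 9.5 / 5.5)²
n ≥ 4.90

Minimum n = 5 (rounding up)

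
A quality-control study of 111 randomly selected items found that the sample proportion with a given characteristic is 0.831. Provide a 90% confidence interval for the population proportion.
(0.772, 0.890)

Proportion CI:
SE = √(p̂(1-p̂)/n) = √(0.831 · 0.169 / 111) = 0.03557

z* = 1.645
Margin = z* · SE = 1.645 · 0.03557 = 0.0585

CI: 0.831 ± 0.0585 = (0.772, 0.890)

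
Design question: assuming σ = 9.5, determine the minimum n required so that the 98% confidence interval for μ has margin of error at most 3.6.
n ≥ 38

For margin E ≤ 3.6:
n ≥ (z* · σ / E)²
n ≥ (2.326 · 9.5 / 3.6)²
n ≥ 37.68

Minimum n = 38 (rounding up)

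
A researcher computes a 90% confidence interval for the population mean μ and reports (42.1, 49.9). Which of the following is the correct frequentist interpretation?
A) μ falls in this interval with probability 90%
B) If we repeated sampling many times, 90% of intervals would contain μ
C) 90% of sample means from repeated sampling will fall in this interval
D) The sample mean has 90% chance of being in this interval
B

A) Wrong — μ is fixed; the randomness lives in the interval, not in μ.
B) Correct — this is the frequentist long-run coverage interpretation.
C) Wrong — coverage applies to intervals containing μ, not to future x̄ values.
D) Wrong — x̄ is observed and sits in the interval by construction.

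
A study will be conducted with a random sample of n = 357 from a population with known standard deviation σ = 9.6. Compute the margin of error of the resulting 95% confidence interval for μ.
Margin of error = 1.00

Margin of error = z* · σ/√n
= 1.960 · 9.6/√357
= 1.960 · 9.6/18.8944
= 1.00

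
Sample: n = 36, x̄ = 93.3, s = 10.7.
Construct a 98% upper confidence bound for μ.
μ ≤ 97.10

Upper bound (one-sided):
t* = 2.133 (one-sided for 98%)
Upper bound = x̄ + t* · s/√n = 93.3 + 2.133 · 10.7/√36 = 97.10

We are 98% confident that μ ≤ 97.10.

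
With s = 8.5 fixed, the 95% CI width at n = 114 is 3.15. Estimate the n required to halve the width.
n ≈ 456

CI width ∝ 1/√n
To reduce width by factor 2, need √n to grow by 2 → need 2² = 4 times as many samples.

Current: n = 114, width = 3.15
New: n = 456, width ≈ 1.56

Width reduced by factor of 3.15/1.56 = 2.02.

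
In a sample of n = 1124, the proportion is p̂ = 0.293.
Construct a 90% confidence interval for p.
(0.271, 0.315)

Proportion CI:
SE = √(p̂(1-p̂)/n) = √(0.293 · 0.707 / 1124) = 0.01358

z* = 1.645
Margin = z* · SE = 1.645 · 0.01358 = 0.0223

CI: 0.293 ± 0.0223 = (0.271, 0.315)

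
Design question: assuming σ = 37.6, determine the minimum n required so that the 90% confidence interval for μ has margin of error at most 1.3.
n ≥ 2264

For margin E ≤ 1.3:
n ≥ (z* · σ / E)²
n ≥ (1.645 · 37.6 / 1.3)²
n ≥ 2263.71

Minimum n = 2264 (rounding up)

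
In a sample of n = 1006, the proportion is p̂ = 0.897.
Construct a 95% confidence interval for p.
(0.878, 0.916)

Proportion CI:
SE = √(p̂(1-p̂)/n) = √(0.897 · 0.103 / 1006) = 0.00958

z* = 1.960
Margin = z* · SE = 1.960 · 0.00958 = 0.0188

CI: 0.897 ± 0.0188 = (0.878, 0.916)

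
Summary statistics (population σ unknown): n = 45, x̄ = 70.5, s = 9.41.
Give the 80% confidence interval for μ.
(68.68, 72.32)

t-interval (σ unknown):
df = n - 1 = 44
t* = 1.301 for 80% confidence

Margin of error = t* · s/√n = 1.301 · 9.41/√45 = 1.82

CI: (68.68, 72.32)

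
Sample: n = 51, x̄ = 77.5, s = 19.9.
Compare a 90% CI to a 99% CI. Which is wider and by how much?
99% CI is wider by 5.58

df = 50
90% CI: t* = 1.676, (72.83, 82.17), width = 2 · t* · s/√n = 9.34
99% CI: t* = 2.678, (70.04, 84.96), width = 2 · t* · s/√n = 14.92

The 99% CI is wider by 14.92 - 9.34 = 5.58.
Higher confidence requires a wider interval.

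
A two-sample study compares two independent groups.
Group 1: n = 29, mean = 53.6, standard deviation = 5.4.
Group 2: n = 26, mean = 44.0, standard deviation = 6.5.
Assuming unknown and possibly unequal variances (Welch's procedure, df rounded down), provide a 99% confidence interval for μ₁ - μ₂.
(5.25, 13.95)

Difference: x̄₁ - x̄₂ = 9.60
SE = √(s₁²/n₁ + s₂²/n₂) = √(5.4²/29 + 6.5²/26) = 1.6219
df = 48.82 → 48 (Welch–Satterthwaite, rounded down)
t* = 2.682

CI: 9.60 ± 2.682 · 1.6219 = 9.60 ± 4.35 = (5.25, 13.95)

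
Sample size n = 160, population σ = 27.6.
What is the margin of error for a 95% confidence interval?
Margin of error = 4.28

Margin of error = z* · σ/√n
= 1.960 · 27.6/√160
= 1.960 · 27.6/12.6491
= 4.28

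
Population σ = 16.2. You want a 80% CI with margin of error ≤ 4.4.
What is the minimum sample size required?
n ≥ 23

For margin E ≤ 4.4:
n ≥ (z* · σ / E)²
n ≥ (1.282 · 16.2 / 4.4)²
n ≥ 22.28

Minimum n = 23 (rounding up)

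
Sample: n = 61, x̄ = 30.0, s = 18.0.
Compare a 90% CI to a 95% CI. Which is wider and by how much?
95% CI is wider by 1.52

df = 60
90% CI: t* = 1.671, (26.15, 33.85), width = 2 · t* · s/√n = 7.70
95% CI: t* = 2.000, (25.39, 34.61), width = 2 · t* · s/√n = 9.22

The 95% CI is wider by 9.22 - 7.70 = 1.52.
Higher confidence requires a wider interval.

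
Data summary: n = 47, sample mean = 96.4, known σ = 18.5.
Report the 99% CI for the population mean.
(89.45, 103.35)

z-interval (σ known):
z* = 2.576 for 99% confidence

Margin of error = z* · σ/√n = 2.576 · 18.5/√47 = 6.95

CI: (96.4 - 6.95, 96.4 + 6.95) = (89.45, 103.35)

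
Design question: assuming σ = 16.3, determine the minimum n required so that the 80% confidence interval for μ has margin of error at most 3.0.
n ≥ 49

For margin E ≤ 3.0:
n ≥ (z* · σ / E)²
n ≥ (1.282 · 16.3 / 3.0)²
n ≥ 48.52

Minimum n = 49 (rounding up)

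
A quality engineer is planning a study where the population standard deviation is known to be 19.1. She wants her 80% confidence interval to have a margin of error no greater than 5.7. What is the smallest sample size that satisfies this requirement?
n ≥ 19

For margin E ≤ 5.7:
n ≥ (z* · σ / E)²
n ≥ (1.282 · 19.1 / 5.7)²
n ≥ 18.45

Minimum n = 19 (rounding up)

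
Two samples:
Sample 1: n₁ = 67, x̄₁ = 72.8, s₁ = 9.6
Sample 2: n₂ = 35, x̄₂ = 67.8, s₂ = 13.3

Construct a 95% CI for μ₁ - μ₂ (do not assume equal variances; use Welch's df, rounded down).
(-0.09, 10.09)

Difference: x̄₁ - x̄₂ = 5.00
SE = √(s₁²/n₁ + s₂²/n₂) = √(9.6²/67 + 13.3²/35) = 2.5357
df = 53.00 → 53 (Welch–Satterthwaite, rounded down)
t* = 2.006

CI: 5.00 ± 2.006 · 2.5357 = 5.00 ± 5.09 = (-0.09, 10.09)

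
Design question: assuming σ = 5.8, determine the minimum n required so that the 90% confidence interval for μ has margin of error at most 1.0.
n ≥ 92

For margin E ≤ 1.0:
n ≥ (z* · σ / E)²
n ≥ (1.645 · 5.8 / 1.0)²
n ≥ 91.03

Minimum n = 92 (rounding up)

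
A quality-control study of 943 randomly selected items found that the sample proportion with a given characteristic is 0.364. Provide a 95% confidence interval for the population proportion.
(0.333, 0.395)

Proportion CI:
SE = √(p̂(1-p̂)/n) = √(0.364 · 0.636 / 943) = 0.01567

z* = 1.960
Margin = z* · SE = 1.960 · 0.01567 = 0.0307

CI: 0.364 ± 0.0307 = (0.333, 0.395)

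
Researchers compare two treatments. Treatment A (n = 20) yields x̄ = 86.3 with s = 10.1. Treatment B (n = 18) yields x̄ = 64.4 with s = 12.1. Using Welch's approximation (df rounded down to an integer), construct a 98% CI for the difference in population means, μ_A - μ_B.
(13.01, 30.79)

Difference: x̄₁ - x̄₂ = 21.90
SE = √(s₁²/n₁ + s₂²/n₂) = √(10.1²/20 + 12.1²/18) = 3.6379
df = 33.29 → 33 (Welch–Satterthwaite, rounded down)
t* = 2.445

CI: 21.90 ± 2.445 · 3.6379 = 21.90 ± 8.89 = (13.01, 30.79)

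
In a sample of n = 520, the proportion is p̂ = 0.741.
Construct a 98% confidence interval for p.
(0.696, 0.786)

Proportion CI:
SE = √(p̂(1-p̂)/n) = √(0.741 · 0.259 / 520) = 0.01921

z* = 2.326
Margin = z* · SE = 2.326 · 0.01921 = 0.0447

CI: 0.741 ± 0.0447 = (0.696, 0.786)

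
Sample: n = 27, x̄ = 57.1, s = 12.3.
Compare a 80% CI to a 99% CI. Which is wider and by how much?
99% CI is wider by 6.93

df = 26
80% CI: t* = 1.315, (53.99, 60.21), width = 2 · t* · s/√n = 6.23
99% CI: t* = 2.779, (50.52, 63.68), width = 2 · t* · s/√n = 13.16

The 99% CI is wider by 13.16 - 6.23 = 6.93.
Higher confidence requires a wider interval.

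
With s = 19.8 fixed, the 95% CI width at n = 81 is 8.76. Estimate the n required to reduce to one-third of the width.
n ≈ 729

CI width ∝ 1/√n
To reduce width by factor 3, need √n to grow by 3 → need 3² = 9 times as many samples.

Current: n = 81, width = 8.76
New: n = 729, width ≈ 2.88

Width reduced by factor of 8.76/2.88 = 3.04.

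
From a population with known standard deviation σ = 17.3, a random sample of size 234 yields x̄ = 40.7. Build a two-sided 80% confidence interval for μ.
(39.25, 42.15)

z-interval (σ known):
z* = 1.282 for 80% confidence

Margin of error = z* · σ/√n = 1.282 · 17.3/√234 = 1.45

CI: (40.7 - 1.45, 40.7 + 1.45) = (39.25, 42.15)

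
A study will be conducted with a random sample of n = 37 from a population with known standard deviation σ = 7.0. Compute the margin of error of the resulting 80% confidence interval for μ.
Margin of error = 1.48

Margin of error = z* · σ/√n
= 1.282 · 7.0/√37
= 1.282 · 7.0/6.0828
= 1.48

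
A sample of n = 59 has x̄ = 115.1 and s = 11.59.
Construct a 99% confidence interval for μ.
(111.08, 119.12)

t-interval (σ unknown):
df = n - 1 = 58
t* = 2.663 for 99% confidence

Margin of error = t* · s/√n = 2.663 · 11.59/√59 = 4.02

CI: (111.08, 119.12)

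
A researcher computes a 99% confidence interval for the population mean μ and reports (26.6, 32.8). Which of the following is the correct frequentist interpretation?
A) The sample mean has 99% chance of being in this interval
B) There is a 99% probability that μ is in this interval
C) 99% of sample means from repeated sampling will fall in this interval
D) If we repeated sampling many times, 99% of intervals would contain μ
D

A) Wrong — x̄ is observed and sits in the interval by construction.
B) Wrong — μ is fixed; the randomness lives in the interval, not in μ.
C) Wrong — coverage applies to intervals containing μ, not to future x̄ values.
D) Correct — this is the frequentist long-run coverage interpretation.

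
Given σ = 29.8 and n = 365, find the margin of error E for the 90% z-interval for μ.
Margin of error = 2.57

Margin of error = z* · σ/√n
= 1.645 · 29.8/√365
= 1.645 · 29.8/19.1050
= 2.57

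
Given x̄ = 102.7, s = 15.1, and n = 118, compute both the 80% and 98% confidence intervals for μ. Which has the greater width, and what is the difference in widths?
98% CI is wider by 2.98

df = 117
80% CI: t* = 1.289, (100.91, 104.49), width = 2 · t* · s/√n = 3.58
98% CI: t* = 2.359, (99.42, 105.98), width = 2 · t* · s/√n = 6.56

The 98% CI is wider by 6.56 - 3.58 = 2.98.
Higher confidence requires a wider interval.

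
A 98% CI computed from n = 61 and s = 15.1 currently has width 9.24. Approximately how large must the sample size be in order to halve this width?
n ≈ 244

CI width ∝ 1/√n
To reduce width by factor 2, need √n to grow by 2 → need 2² = 4 times as many samples.

Current: n = 61, width = 9.24
New: n = 244, width ≈ 4.53

Width reduced by factor of 9.24/4.53 = 2.04.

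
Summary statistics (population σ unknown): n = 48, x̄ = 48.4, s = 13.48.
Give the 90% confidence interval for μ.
(45.14, 51.66)

t-interval (σ unknown):
df = n - 1 = 47
t* = 1.678 for 90% confidence

Margin of error = t* · s/√n = 1.678 · 13.48/√48 = 3.26

CI: (45.14, 51.66)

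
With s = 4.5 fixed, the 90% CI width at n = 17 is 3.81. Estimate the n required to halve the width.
n ≈ 68

CI width ∝ 1/√n
To reduce width by factor 2, need √n to grow by 2 → need 2² = 4 times as many samples.

Current: n = 17, width = 3.81
New: n = 68, width ≈ 1.82

Width reduced by factor of 3.81/1.82 = 2.09.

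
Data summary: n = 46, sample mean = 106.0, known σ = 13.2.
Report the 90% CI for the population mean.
(102.80, 109.20)

z-interval (σ known):
z* = 1.645 for 90% confidence

Margin of error = z* · σ/√n = 1.645 · 13.2/√46 = 3.20

CI: (106.0 - 3.20, 106.0 + 3.20) = (102.80, 109.20)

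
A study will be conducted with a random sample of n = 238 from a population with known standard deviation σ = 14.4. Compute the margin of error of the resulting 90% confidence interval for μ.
Margin of error = 1.54

Margin of error = z* · σ/√n
= 1.645 · 14.4/√238
= 1.645 · 14.4/15.4272
= 1.54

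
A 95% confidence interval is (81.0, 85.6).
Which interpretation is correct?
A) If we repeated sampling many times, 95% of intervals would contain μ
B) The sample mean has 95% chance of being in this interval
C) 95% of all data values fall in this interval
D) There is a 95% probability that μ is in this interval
A

A) Correct — this is the frequentist long-run coverage interpretation.
B) Wrong — x̄ is observed and sits in the interval by construction.
C) Wrong — a CI is about the parameter μ, not individual data values.
D) Wrong — μ is fixed; the randomness lives in the interval, not in μ.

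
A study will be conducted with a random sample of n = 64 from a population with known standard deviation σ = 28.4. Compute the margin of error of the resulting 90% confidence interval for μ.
Margin of error = 5.84

Margin of error = z* · σ/√n
= 1.645 · 28.4/√64
= 1.645 · 28.4/8.0000
= 5.84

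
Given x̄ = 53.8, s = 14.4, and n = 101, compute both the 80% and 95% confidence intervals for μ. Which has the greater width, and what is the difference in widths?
95% CI is wider by 1.99

df = 100
80% CI: t* = 1.290, (51.95, 55.65), width = 2 · t* · s/√n = 3.70
95% CI: t* = 1.984, (50.96, 56.64), width = 2 · t* · s/√n = 5.69

The 95% CI is wider by 5.69 - 3.70 = 1.99.
Higher confidence requires a wider interval.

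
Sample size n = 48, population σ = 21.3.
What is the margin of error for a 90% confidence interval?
Margin of error = 5.06

Margin of error = z* · σ/√n
= 1.645 · 21.3/√48
= 1.645 · 21.3/6.9282
= 5.06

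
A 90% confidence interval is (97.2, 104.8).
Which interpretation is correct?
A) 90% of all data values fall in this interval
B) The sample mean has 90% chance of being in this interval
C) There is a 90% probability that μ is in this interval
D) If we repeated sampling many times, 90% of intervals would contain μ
D

A) Wrong — a CI is about the parameter μ, not individual data values.
B) Wrong — x̄ is observed and sits in the interval by construction.
C) Wrong — μ is fixed; the randomness lives in the interval, not in μ.
D) Correct — this is the frequentist long-run coverage interpretation.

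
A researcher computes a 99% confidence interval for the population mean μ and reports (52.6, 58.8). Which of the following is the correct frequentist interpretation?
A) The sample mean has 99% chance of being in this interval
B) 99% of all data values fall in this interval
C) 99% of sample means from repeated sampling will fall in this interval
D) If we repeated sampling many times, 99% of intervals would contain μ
D

A) Wrong — x̄ is observed and sits in the interval by construction.
B) Wrong — a CI is about the parameter μ, not individual data values.
C) Wrong — coverage applies to intervals containing μ, not to future x̄ values.
D) Correct — this is the frequentist long-run coverage interpretation.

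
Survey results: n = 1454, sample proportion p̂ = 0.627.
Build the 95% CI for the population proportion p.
(0.602, 0.652)

Proportion CI:
SE = √(p̂(1-p̂)/n) = √(0.627 · 0.373 / 1454) = 0.01268

z* = 1.960
Margin = z* · SE = 1.960 · 0.01268 = 0.0249

CI: 0.627 ± 0.0249 = (0.602, 0.652)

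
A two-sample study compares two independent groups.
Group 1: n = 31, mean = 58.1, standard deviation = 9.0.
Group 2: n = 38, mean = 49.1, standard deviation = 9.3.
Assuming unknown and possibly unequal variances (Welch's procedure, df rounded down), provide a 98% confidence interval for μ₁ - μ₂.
(3.73, 14.27)

Difference: x̄₁ - x̄₂ = 9.00
SE = √(s₁²/n₁ + s₂²/n₂) = √(9.0²/31 + 9.3²/38) = 2.2111
df = 65.02 → 65 (Welch–Satterthwaite, rounded down)
t* = 2.385

CI: 9.00 ± 2.385 · 2.2111 = 9.00 ± 5.27 = (3.73, 14.27)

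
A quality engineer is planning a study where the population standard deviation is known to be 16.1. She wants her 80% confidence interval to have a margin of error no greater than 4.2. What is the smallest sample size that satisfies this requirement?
n ≥ 25

For margin E ≤ 4.2:
n ≥ (z* · σ / E)²
n ≥ (1.282 · 16.1 / 4.2)²
n ≥ 24.15

Minimum n = 25 (rounding up)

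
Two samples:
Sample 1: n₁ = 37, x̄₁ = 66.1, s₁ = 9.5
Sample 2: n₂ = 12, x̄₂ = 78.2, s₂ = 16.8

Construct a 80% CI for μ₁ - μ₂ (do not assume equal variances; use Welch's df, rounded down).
(-18.98, -5.22)

Difference: x̄₁ - x̄₂ = -12.10
SE = √(s₁²/n₁ + s₂²/n₂) = √(9.5²/37 + 16.8²/12) = 5.0950
df = 13.36 → 13 (Welch–Satterthwaite, rounded down)
t* = 1.350

CI: -12.10 ± 1.350 · 5.0950 = -12.10 ± 6.88 = (-18.98, -5.22)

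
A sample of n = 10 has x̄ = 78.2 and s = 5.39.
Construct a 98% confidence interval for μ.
(73.39, 83.01)

t-interval (σ unknown):
df = n - 1 = 9
t* = 2.821 for 98% confidence

Margin of error = t* · s/√n = 2.821 · 5.39/√10 = 4.81

CI: (73.39, 83.01)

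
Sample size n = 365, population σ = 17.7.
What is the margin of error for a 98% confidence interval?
Margin of error = 2.15

Margin of error = z* · σ/√n
= 2.326 · 17.7/√365
= 2.326 · 17.7/19.1050
= 2.15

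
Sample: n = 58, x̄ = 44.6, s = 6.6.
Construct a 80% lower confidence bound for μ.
μ ≥ 43.87

Lower bound (one-sided):
t* = 0.848 (one-sided for 80%)
Lower bound = x̄ - t* · s/√n = 44.6 - 0.848 · 6.6/√58 = 43.87

We are 80% confident that μ ≥ 43.87.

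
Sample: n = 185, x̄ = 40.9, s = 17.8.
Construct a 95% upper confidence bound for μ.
μ ≤ 43.06

Upper bound (one-sided):
t* = 1.653 (one-sided for 95%)
Upper bound = x̄ + t* · s/√n = 40.9 + 1.653 · 17.8/√185 = 43.06

We are 95% confident that μ ≤ 43.06.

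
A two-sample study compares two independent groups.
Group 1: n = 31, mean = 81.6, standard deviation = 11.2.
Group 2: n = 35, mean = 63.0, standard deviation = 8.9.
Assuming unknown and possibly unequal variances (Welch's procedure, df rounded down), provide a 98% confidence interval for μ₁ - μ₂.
(12.59, 24.61)

Difference: x̄₁ - x̄₂ = 18.60
SE = √(s₁²/n₁ + s₂²/n₂) = √(11.2²/31 + 8.9²/35) = 2.5119
df = 57.16 → 57 (Welch–Satterthwaite, rounded down)
t* = 2.394

CI: 18.60 ± 2.394 · 2.5119 = 18.60 ± 6.01 = (12.59, 24.61)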